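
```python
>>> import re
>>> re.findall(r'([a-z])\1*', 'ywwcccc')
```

['y', 'w', 'c']

After group 1 captures some text, `\1` only succeeds where that same text appears again.
Because there's exactly one group, `findall` drops the full match and keeps group 1 from each hit.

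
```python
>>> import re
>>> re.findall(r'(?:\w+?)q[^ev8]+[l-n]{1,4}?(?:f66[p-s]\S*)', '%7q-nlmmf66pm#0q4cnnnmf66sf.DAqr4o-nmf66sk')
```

Pattern: one or more of a word character (lazy) (non-capturing group); then a literal 'q'; then one or more of any character except [ev8], then 1 to 4 of a character in [l-n] (lazy); then the literal 'f66', then a character in [p-s], then zero or more of a non-whitespace character (non-capturing group).
Scanning left to right: at [1:42] → '7q-nlmmf66pm#0q4cnnnmf66sf.DAqr4o-nmf66sk'.
No capturing groups, so `findall` returns the 1 full match string.

['7q-nlmmf66pm#0q4cnnnmf66sf.DAqr4o-nmf66sk']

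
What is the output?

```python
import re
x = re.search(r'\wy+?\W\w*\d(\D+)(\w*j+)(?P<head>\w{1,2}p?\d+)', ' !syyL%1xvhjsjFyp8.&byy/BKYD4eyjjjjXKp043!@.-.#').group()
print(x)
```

byy/BKYD4eyjjjjXKp043

Pattern: a word character, then one or more of a literal 'y' (lazy), then a non-word character; then zero or more of a word character; then a digit; then one or more of a non-digit (captured); then zero or more of a word character, then one or more of a literal 'j' (captured); then 1 to 2 of a word character, then optionally a literal 'p', then one or more of a digit (captured as 'head').
`re.search` scans for the first position where the pattern succeeds.
The match spans [20:41] → 'byy/BKYD4eyjjjjXKp043'.
Captured: group 1 = 'eyjjj', group 2 = 'j', group 3 = 'XKp043'.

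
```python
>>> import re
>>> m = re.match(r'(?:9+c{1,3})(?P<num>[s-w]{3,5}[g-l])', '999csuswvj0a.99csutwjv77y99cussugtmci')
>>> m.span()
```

`re.match` only tries the pattern at the start of the string.
The match spans [0:10] → '999csuswvj'.

(0, 10)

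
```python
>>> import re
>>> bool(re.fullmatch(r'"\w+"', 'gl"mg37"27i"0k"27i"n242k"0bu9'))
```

False

`re.fullmatch` requires the pattern to consume the entire string.
Here the pattern can't cover the whole string, so the call returns None, and `bool(None)` is False.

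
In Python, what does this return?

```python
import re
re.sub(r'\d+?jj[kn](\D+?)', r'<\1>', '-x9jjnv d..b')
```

The pattern matches one or more of a digit (lazy); then the literal 'jj', then one of [kn]; then one or more of a non-digit (lazy) (captured).
Because the quantifier is non-greedy, it stops expanding at the earliest point where the rest of the pattern can succeed.
Matches: at [2:7] → '9jjnv'.
Each match is replaced using the text its own group 1 captured.

'-x<v> d..b'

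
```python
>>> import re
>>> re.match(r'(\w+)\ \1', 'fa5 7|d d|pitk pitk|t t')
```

None

The backreference `\1` re-matches whatever the first group consumed, character for character.
`re.match` only tries the pattern at the start of the string.
Here position 0 doesn't satisfy it, so the call returns None.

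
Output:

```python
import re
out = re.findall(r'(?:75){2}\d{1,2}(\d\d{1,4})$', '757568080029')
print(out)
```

[]

The pattern matches the literal '75' repeated 2 times, then 1 to 2 of a digit; then a digit, then 1 to 4 of a digit (captured); then anchored at the end.
One capturing group, so `findall` returns just the captured substring from each match — 0 in all.
Nothing in the string satisfies the pattern, so the list is empty.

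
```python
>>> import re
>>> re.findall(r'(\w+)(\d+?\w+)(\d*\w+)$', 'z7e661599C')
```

[('z7e6615', '99', 'C')]

Multiple groups make `findall` return tuples — one 3-tuple for the one match.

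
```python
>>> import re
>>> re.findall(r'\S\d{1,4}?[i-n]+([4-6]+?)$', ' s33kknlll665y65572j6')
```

The pattern matches a non-whitespace character, then 1 to 4 of a digit (lazy); then one or more of a character in [i-n]; then one or more of a character in [4-6] (lazy) (captured); then anchored at the end.
Walking the string: at [14:21] match '65572j6', group 1 = '6'.
Because there's exactly one group, `findall` drops the full match and keeps group 1 from the one hit.

['6']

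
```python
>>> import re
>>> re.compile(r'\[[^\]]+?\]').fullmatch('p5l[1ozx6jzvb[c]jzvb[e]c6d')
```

None

`re.fullmatch` is like wrapping the pattern in `^…$` (in single-line mode).
Here the pattern can't cover the whole string, so the call returns None.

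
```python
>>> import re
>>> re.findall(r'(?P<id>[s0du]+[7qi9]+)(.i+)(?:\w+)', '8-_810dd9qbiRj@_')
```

[('0dd9q', 'bi')]

The pattern matches one or more of one of [s0du], then one or more of one of [7qi9] (captured as 'id'); then any character, then one or more of a literal 'i' (captured); then one or more of a word character (non-capturing group).
With 2 capturing groups, `findall` returns a 2-tuple per match.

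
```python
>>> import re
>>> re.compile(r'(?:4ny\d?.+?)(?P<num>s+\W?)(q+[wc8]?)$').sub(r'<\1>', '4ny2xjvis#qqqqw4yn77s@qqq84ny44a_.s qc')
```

The pattern matches the literal '4ny', then optionally a digit, then one or more of any character (lazy) (non-capturing group); then one or more of the literal 's', then optionally a non-word character (captured as 'num'); then one or more of the literal 'q', then optionally one of [wc8] (captured); then anchored at the end.
Matches: at [0:38] → '4ny2xjvis#qqqqw4yn77s@qqq84ny44a_.s qc'.
The replacement refers to a captured group, so each match is rewritten using its own captured text.

'<s >'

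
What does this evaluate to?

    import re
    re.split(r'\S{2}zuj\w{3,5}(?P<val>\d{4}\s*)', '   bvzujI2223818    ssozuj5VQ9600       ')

['   ', '3818    ', 's', '9600       ', '']

Pattern: exactly 2 of a non-whitespace character, then the literal 'zuj', then 3 to 5 of a word character; then exactly 4 of a digit, then zero or more of whitespace (captured as 'val').
Because the pattern has a capturing group, `split` also inserts each captured text between the pieces.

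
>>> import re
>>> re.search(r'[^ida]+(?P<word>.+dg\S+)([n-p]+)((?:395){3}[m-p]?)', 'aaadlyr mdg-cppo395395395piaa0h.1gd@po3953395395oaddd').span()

(4, 26)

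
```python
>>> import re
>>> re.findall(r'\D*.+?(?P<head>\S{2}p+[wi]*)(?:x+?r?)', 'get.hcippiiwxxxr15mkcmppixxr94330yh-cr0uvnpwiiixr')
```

['cmppi', 'vnpwiii']

Pattern: zero or more of a non-digit; then one or more of any character (lazy); then exactly 2 of a non-whitespace character, then one or more of a literal 'p', then zero or more of one of [wi] (captured as 'head'); then one or more of the literal 'x' (lazy), then optionally a literal 'r' (non-capturing group).
Matches: at [0:26] match 'get.hcippiiwxxxr15mkcmppix', group 1 = 'cmppi'; at [26:49] match 'xr94330yh-cr0uvnpwiiixr', group 1 = 'vnpwiii'.
Because there's exactly one group, `findall` drops the full match and keeps group 1 from each hit.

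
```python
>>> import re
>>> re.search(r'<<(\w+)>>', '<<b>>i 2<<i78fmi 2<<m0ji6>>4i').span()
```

The match spans [0:5] → '<<b>>'.

(0, 5)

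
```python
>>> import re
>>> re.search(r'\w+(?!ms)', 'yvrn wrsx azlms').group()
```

'yvrn'

A negative assertion filters positions out without eating any characters.
The match spans [0:4] → 'yvrn'.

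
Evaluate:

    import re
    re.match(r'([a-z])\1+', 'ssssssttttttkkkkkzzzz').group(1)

's'

The match spans [0:6] → 'ssssss'.
Captured: group 1 = 's'.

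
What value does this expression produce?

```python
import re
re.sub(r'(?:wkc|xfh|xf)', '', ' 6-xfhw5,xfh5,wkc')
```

Branches in `(...|...)` are attempted left-to-right; the first branch that allows the whole pattern to succeed is taken.
Matches: at [3:6] → 'xfh'; at [9:12] → 'xfh'; at [14:17] → 'wkc'.
`sub` substitutes '' at each match site.

' 6-w5,5,'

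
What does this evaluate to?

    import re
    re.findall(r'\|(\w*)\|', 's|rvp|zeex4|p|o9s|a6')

['rvp', 'p']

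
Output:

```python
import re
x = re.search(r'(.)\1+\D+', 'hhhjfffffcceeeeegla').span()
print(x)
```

`\1` is not a pattern — it's the concrete string captured by group 1, re-applied verbatim.
`search` walks the string left to right and returns the first match it finds.
The match spans [0:19] → 'hhhjfffffcceeeeegla'.
Captured: group 1 = 'h'.

(0, 19)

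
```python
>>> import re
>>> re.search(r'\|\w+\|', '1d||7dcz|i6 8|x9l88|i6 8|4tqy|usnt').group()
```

The match spans [3:9] → '|7dcz|'.

'|7dcz|'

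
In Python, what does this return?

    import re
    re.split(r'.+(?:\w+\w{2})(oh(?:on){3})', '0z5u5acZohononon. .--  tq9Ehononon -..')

['', 'ohononon', '. .--  tq9Ehononon -..']

The pattern matches one or more of any character; then one or more of a word character, then exactly 2 of a word character (non-capturing group); then the literal 'oh', then the literal 'on' repeated 3 times (captured).
Matches to split on: at [0:16] → '0z5u5acZohononon'.
Because the pattern has a capturing group, `split` also inserts each captured text between the pieces.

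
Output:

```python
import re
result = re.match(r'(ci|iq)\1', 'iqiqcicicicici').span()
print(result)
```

(0, 4)

`re.match` won't scan ahead — the pattern has to work from the very first character.
The match spans [0:4] → 'iqiq'.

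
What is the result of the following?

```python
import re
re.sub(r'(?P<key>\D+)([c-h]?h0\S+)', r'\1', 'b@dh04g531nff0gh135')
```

'b@d'

Pattern: one or more of a non-digit (captured as 'key'); then optionally a character in [c-h], then the literal 'h0', then one or more of a non-whitespace character (captured).
Matches: at [0:19] → 'b@dh04g531nff0gh135'.
The replacement refers to a captured group, so each match is rewritten using its own captured text.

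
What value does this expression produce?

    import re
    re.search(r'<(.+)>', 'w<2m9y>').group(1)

'2m9y'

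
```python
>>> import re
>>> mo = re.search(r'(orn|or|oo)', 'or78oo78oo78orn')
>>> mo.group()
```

`re.search` tries every starting position until one works.
The match spans [0:2] → 'or'.
Captured: group 1 = 'or'.

'or'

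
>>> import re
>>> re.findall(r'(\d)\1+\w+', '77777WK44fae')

['7']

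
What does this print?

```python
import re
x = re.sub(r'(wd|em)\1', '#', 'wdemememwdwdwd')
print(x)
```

A backreference is literal: `\1` must see the identical characters the first group matched.
Matches: at [2:6] → 'emem'; at [8:12] → 'wdwd'.
Every occurrence is swapped for '#'.

wd#em#wd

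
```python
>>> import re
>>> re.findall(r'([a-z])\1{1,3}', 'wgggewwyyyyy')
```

['g', 'w', 'y']

A backreference is literal: `\1` must see the identical characters the first group matched.
Scanning left to right: at [1:4] match 'ggg', group 1 = 'g'; at [5:7] match 'ww', group 1 = 'w'; at [7:11] match 'yyyy', group 1 = 'y'.
One capturing group, so `findall` returns just the captured substring from each match — 3 in all.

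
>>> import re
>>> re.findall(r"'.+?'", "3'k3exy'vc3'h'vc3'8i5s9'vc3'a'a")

Lazy quantifiers expand one character at a time until the remainder of the pattern can match.
Scanning left to right: at [1:8] → "'k3exy'"; at [11:14] → "'h'"; at [17:24] → "'8i5s9'"; at [27:30] → "'a'".
Since nothing is captured, `findall` lists the 4 matched substrings directly.

["'k3exy'", "'h'", "'8i5s9'", "'a'"]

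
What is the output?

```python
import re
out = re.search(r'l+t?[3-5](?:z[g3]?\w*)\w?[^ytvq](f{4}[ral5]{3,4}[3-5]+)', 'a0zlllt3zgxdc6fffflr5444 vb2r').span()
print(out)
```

(3, 24)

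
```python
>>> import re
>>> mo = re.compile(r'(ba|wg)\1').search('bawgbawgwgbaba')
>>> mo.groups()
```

('wg',)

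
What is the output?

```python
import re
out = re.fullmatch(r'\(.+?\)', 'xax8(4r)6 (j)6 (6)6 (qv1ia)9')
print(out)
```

`fullmatch` succeeds only if the pattern covers the string from start to end.
Here the string isn't matched end-to-end, so the call returns None.

None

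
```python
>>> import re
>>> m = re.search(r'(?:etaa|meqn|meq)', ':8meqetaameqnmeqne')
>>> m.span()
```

(2, 5)

The match spans [2:5] → 'meq'.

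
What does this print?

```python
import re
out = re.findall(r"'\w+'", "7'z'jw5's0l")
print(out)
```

["'z'"]

With no groups in the pattern, `findall` gives back each whole match — 1 here.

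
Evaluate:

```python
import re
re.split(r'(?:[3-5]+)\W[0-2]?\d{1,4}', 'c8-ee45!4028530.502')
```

['c8-ee', '530.502']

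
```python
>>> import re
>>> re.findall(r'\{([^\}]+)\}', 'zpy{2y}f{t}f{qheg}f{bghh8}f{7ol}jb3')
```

['2y', 't', 'qheg', 'bghh8', '7ol']

One capturing group, so `findall` returns just the captured substring from each match — 5 in all.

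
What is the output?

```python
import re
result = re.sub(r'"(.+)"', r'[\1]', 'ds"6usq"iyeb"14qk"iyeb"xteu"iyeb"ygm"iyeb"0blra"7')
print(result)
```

Matches: at [2:48] → '"6usq"iyeb"14qk"iyeb"xteu"iyeb"ygm"iyeb"0blra"'.
The replacement refers to a captured group, so each match is rewritten using its own captured text.

ds[6usq"iyeb"14qk"iyeb"xteu"iyeb"ygm"iyeb"0blra]7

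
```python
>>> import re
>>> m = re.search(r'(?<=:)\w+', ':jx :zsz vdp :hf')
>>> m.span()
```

(1, 3)

Because the assertion is zero-width, the text it checks is not consumed and won't appear in the result.
`re.search` scans for the first position where the pattern succeeds.
The match spans [1:3] → 'jx'.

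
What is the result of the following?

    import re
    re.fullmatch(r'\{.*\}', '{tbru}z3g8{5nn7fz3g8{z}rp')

None

`re.fullmatch` is like wrapping the pattern in `^…$` (in single-line mode).
Here there's no way to consume every character, so the call returns None.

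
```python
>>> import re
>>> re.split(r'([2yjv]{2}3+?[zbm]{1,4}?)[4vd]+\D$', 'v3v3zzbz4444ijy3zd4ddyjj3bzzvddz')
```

With a capturing group present, the delimiter's captured portion is kept in the result list.

['v3v3zzbz4444ijy3zd4ddy', 'jj3bzz', '']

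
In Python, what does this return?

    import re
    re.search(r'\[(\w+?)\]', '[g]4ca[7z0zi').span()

(0, 3)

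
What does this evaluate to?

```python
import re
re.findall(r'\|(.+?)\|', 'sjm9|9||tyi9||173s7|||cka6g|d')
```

With the lazy modifier that quantifier settles for the fewest repetitions that let the rest of the pattern succeed (the atoms after it are unaffected and can still be greedy).
Scanning left to right: at [4:7] match '|9|', group 1 = '9'; at [7:13] match '|tyi9|', group 1 = 'tyi9'; at [13:20] match '|173s7|', group 1 = '173s7'; at [20:28] match '||cka6g|', group 1 = '|cka6g'.
One capturing group, so `findall` returns just the captured substring from each match — 4 in all.

['9', 'tyi9', '173s7', '|cka6g']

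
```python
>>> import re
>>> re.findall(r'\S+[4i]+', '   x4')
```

['x4']

Pattern: one or more of a non-whitespace character; then one or more of one of [4i].
Scanning left to right: at [3:5] → 'x4'.
`findall` yields the raw match text (1 of them) because the pattern has no groups.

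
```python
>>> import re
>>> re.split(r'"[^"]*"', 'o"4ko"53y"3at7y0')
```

['o', '53y"3at7y0']

Matches to split on: at [1:6] → '"4ko"'.
Splitting on the pattern gives 2 pieces.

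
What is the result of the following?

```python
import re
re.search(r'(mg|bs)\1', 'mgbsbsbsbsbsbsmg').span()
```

After group 1 captures some text, `\1` only succeeds where that same text appears again.
`re.search` scans for the first position where the pattern succeeds.
The match spans [2:6] → 'bsbs'.
Captured: group 1 = 'bs'.

(2, 6)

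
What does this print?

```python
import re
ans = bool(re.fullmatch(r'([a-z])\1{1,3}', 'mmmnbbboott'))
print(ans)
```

`\1` is not a pattern — it's the concrete string captured by group 1, re-applied verbatim.
`re.fullmatch` requires the pattern to consume the entire string.
Here the string isn't matched end-to-end, so the call returns None, and `bool(None)` is False.

False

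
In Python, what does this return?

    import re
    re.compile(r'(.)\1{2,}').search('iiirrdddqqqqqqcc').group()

`\1` is not a pattern — it's the concrete string captured by group 1, re-applied verbatim.
`re.search` scans for the first position where the pattern succeeds.
The match spans [0:3] → 'iii'.
Captured: group 1 = 'i'.

'iii'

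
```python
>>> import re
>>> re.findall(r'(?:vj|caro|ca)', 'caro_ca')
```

['caro', 'ca']

Alternation tries branches left to right and keeps the first one that lets the overall match succeed at that position.
Since nothing is captured, `findall` lists the 2 matched substrings directly.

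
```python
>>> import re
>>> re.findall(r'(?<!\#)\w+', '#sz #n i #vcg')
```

['z', 'i', 'cg']

The negative lookaround is zero-width — it rules out positions where the adjacent text would match, without consuming anything.
Since nothing is captured, `findall` lists the 3 matched substrings directly.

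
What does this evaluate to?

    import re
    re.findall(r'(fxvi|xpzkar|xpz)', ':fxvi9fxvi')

['fxvi', 'fxvi']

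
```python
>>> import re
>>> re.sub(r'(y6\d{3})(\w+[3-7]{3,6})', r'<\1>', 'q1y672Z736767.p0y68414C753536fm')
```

'q1y672Z736767.p0<y6841>fm'

Pattern: the literal 'y6', then exactly 3 of a digit (captured); then one or more of a word character, then 3 to 6 of a character in [3-7] (captured).
Matches: at [16:29] → 'y68414C753536'.
`\1` in the replacement pulls in group 1's text for each match.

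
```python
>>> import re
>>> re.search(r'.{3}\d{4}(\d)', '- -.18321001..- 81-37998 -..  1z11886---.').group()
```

' -.18321'

The pattern matches exactly 3 of any character, then exactly 4 of a digit; then a digit (captured).
`re.search` scans for the first position where the pattern succeeds.
The match spans [1:9] → ' -.18321'.
Captured: group 1 = '1'.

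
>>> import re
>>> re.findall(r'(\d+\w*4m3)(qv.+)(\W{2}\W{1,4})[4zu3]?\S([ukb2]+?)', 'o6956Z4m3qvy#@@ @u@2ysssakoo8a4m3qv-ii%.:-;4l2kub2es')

[('6956Z4m3', 'qvy#@@ @u@2ysssakoo8a4m3qv-ii%.', ':-;', '2')]

Pattern: one or more of a digit, then zero or more of a word character, then the literal '4m3' (captured); then the literal 'qv', then one or more of any character (captured); then exactly 2 of a non-word character, then 1 to 4 of a non-word character (captured); then optionally one of [4zu3], then a non-whitespace character; then one or more of one of [ukb2] (lazy) (captured).
Because the quantifier is non-greedy, it stops expanding at the earliest point where the rest of the pattern can succeed.
Scanning left to right: at [1:46] match '6956Z4m3qvy#@@ @u@2ysssakoo8a4m3qv-ii%.:-;4l2', groups = ('6956Z4m3', 'qvy#@@ @u@2ysssakoo8a4m3qv-ii%.', ':-;', '2').
`findall` packs the 4 group values into a tuple for every match.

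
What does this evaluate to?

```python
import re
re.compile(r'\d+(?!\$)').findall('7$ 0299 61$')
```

A negative assertion filters positions out without eating any characters.
Matches: at [3:7] → '0299'; at [8:9] → '6'.
With no groups in the pattern, `findall` gives back each whole match — 2 here.

['0299', '6']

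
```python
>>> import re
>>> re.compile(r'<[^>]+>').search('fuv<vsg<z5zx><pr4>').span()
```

The match spans [3:13] → '<vsg<z5zx>'.

(3, 13)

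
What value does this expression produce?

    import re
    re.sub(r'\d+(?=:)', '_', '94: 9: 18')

'_: _: 18'

The positive lookaround only admits positions where the adjacent text matches; those characters stay outside the span.
`sub` substitutes '_' at each match site.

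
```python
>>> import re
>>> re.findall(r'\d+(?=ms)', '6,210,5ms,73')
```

The `(?=…)`/`(?<=…)` assertion just peeks at neighbouring text; it doesn't advance the match position.
Scanning left to right: at [6:7] → '5'.
Since nothing is captured, `findall` lists the 1 matched substring directly.

['5']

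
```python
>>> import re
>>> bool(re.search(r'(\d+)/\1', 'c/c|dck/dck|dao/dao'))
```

False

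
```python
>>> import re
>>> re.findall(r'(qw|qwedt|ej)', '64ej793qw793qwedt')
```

Alternation tries branches left to right and keeps the first one that lets the overall match succeed at that position.
Because there's exactly one group, `findall` drops the full match and keeps group 1 from each hit.

['ej', 'qw', 'qw']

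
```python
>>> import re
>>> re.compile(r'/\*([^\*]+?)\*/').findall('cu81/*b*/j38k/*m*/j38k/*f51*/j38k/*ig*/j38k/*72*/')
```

Walking the string: at [4:9] match '/*b*/', group 1 = 'b'; at [13:18] match '/*m*/', group 1 = 'm'; at [22:29] match '/*f51*/', group 1 = 'f51'; at [33:39] match '/*ig*/', group 1 = 'ig'; at [43:49] match '/*72*/', group 1 = '72'.
`findall` collects group 1 from each match (5 total).

['b', 'm', 'f51', 'ig', '72']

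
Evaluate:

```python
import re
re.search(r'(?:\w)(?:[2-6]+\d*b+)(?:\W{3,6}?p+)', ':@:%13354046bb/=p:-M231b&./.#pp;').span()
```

The pattern matches a word character (non-capturing group); then one or more of a character in [2-6], then zero or more of a digit, then one or more of a literal 'b' (non-capturing group); then 3 to 6 of a non-word character (lazy), then one or more of a literal 'p' (non-capturing group).
`re.search` scans for the first position where the pattern succeeds.
The match spans [19:31] → 'M231b&./.#pp'.

(19, 31)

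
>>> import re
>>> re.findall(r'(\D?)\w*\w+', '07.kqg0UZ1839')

['', '.']

Pattern: optionally a non-digit (captured); then zero or more of a word character; then one or more of a word character.
Scanning left to right: at [0:2] match '07', group 1 = ''; at [2:13] match '.kqg0UZ1839', group 1 = '.'.
Because there's exactly one group, `findall` drops the full match and keeps group 1 from each hit.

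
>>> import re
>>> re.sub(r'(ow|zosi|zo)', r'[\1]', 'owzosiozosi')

The regex engine tests alternatives in the order written; an earlier branch that matches wins even if a later one would match more.
The replacement refers to a captured group, so each match is rewritten using its own captured text.

'[ow][zosi]o[zosi]'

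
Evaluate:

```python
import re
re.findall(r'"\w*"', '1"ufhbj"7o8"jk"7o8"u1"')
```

['"ufhbj"', '"jk"', '"u1"']

Walking the string: at [1:8] → '"ufhbj"'; at [11:15] → '"jk"'; at [18:22] → '"u1"'.
`findall` yields the raw match text (3 of them) because the pattern has no groups.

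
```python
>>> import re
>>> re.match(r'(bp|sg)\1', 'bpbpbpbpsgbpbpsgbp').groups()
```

('bp',)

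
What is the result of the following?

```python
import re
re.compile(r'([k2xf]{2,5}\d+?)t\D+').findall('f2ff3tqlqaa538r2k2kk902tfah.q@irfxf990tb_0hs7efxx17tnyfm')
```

['f2ff3', '2k2kk902', 'fxx17']

This matches 2 to 5 of one of [k2xf], then one or more of a digit (lazy) (captured); then a literal 't', then one or more of a non-digit.
Scanning left to right: at [0:11] match 'f2ff3tqlqaa', group 1 = 'f2ff3'; at [15:35] match '2k2kk902tfah.q@irfxf', group 1 = '2k2kk902'; at [46:56] match 'fxx17tnyfm', group 1 = 'fxx17'.
With a single group, `findall` returns only what that group captured — 3 items.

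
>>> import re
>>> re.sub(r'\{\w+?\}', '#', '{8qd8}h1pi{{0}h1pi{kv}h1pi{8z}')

Matches: at [0:6] → '{8qd8}'; at [11:14] → '{0}'; at [18:22] → '{kv}'; at [26:30] → '{8z}'.
Every occurrence is swapped for '#'.

'#h1pi{#h1pi#h1pi#'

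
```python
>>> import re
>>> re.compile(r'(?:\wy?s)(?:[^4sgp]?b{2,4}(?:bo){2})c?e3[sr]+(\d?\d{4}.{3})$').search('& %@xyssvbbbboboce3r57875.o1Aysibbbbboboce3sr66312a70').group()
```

Pattern: a word character, then optionally the literal 'y', then a literal 's' (non-capturing group); then optionally any character except [4sgp], then 2 to 4 of a literal 'b', then the literal 'bo' repeated 2 times (non-capturing group); then optionally the literal 'c', then the literal 'e3', then one or more of one of [sr]; then optionally a digit, then exactly 4 of a digit, then exactly 3 of any character (captured); then anchored at the end.
The match spans [28:53] → 'Aysibbbbboboce3sr66312a70'.

'Aysibbbbboboce3sr66312a70'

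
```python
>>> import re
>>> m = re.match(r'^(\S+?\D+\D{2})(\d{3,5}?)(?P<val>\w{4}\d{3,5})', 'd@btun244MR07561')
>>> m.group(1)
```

The match spans [0:16] → 'd@btun244MR07561'.
Captured: group 1 = 'd@btun', group 2 = '244', group 3 = 'MR07561'.

'd@btun'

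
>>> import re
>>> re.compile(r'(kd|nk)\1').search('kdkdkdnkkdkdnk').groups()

`\1` is not a pattern — it's the concrete string captured by group 1, re-applied verbatim.
`re.search` tries every starting position until one works.
The match spans [0:4] → 'kdkd'.
Captured: group 1 = 'kd'.

('kd',)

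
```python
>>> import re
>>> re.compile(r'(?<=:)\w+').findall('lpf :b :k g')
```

['b', 'k']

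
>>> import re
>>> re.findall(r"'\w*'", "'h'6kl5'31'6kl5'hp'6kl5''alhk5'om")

["'h'", "'31'", "'hp'", "''"]

No capturing groups, so `findall` returns the 4 full match strings.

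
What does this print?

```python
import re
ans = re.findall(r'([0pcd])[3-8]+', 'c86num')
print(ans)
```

['c']

Pattern: one of [0pcd] (captured); then one or more of a character in [3-8].
Scanning left to right: at [0:3] match 'c86', group 1 = 'c'.
Because there's exactly one group, `findall` drops the full match and keeps group 1 from the one hit.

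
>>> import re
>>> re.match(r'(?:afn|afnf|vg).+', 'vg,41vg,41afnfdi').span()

With `match`, the pattern is implicitly anchored at the beginning.
The match spans [0:16] → 'vg,41vg,41afnfdi'.

(0, 16)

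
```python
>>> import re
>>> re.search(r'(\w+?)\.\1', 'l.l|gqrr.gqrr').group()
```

'l.l'

`\1` has to match the exact text group 1 already captured.
`search` walks the string left to right and returns the first match it finds.
The match spans [0:3] → 'l.l'.
Captured: group 1 = 'l'.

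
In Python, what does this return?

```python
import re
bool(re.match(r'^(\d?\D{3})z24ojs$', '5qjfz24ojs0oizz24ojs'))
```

`re.match` won't scan ahead — the pattern has to work from the very first character.
Here the pattern fails at index 0, so the call returns None, and `bool(None)` is False.

False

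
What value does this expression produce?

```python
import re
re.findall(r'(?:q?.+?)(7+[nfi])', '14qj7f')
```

['7f']

The pattern matches optionally a literal 'q', then one or more of any character (lazy) (non-capturing group); then one or more of a literal '7', then one of [nfi] (captured).
Walking the string: at [0:6] match '14qj7f', group 1 = '7f'.
One capturing group, so `findall` returns just the captured substring from the one match — 1 in all.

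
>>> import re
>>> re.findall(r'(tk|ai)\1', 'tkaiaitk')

After group 1 captures some text, `\1` only succeeds where that same text appears again.
Scanning left to right: at [2:6] match 'aiai', group 1 = 'ai'.
With a single group, `findall` returns only what that group captured — 1 item.

['ai']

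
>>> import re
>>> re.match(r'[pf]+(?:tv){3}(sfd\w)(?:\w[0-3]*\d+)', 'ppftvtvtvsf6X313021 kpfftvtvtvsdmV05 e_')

None

With `match`, the pattern is implicitly anchored at the beginning.
Here position 0 doesn't satisfy it, so the call returns None.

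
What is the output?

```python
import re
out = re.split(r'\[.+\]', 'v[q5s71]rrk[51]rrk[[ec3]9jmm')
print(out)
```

['v', '9jmm']

Matches to split on: at [1:24] → '[q5s71]rrk[51]rrk[[ec3]'.
`split` removes every match and returns the 2 fragments in between.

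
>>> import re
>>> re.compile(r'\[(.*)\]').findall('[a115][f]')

Walking the string: at [0:9] match '[a115][f]', group 1 = 'a115][f'.
`findall` collects group 1 from the one match (1 total).

['a115][f']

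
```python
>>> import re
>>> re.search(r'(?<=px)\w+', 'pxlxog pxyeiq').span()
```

(2, 6)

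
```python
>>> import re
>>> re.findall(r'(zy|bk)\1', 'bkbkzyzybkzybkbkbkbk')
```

['bk', 'zy', 'bk', 'bk']

A backreference is literal: `\1` must see the identical characters the first group matched.
One capturing group, so `findall` returns just the captured substring from each match — 4 in all.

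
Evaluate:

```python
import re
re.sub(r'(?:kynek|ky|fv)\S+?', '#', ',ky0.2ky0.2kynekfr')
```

',#.2#.2#r'

Branches in `(...|...)` are attempted left-to-right; the first branch that allows the whole pattern to succeed is taken.
Matches: at [1:4] → 'ky0'; at [6:9] → 'ky0'; at [11:17] → 'kynekf'.
Each match is replaced by '#'.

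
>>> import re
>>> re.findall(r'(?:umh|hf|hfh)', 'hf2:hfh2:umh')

`|` is ordered: at each position the engine commits to the first alternative that works.
Scanning left to right: at [0:2] → 'hf'; at [4:6] → 'hf'; at [9:12] → 'umh'.
With no groups in the pattern, `findall` gives back each whole match — 3 here.

['hf', 'hf', 'umh']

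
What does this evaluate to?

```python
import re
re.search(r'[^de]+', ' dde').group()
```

This matches one or more of any character except [de].
`search` walks the string left to right and returns the first match it finds.
The match spans [0:1] → ' '.

' '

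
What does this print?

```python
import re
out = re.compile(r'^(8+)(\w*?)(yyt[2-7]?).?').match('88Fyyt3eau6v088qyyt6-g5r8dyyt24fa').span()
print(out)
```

`match` is anchored at position 0; if the pattern doesn't fit there, it returns None.
The match spans [0:8] → '88Fyyt3e'.

(0, 8)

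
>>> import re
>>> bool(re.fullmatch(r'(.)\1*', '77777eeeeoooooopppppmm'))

False

The backreference `\1` re-matches whatever the first group consumed, character for character.
`re.fullmatch` requires the pattern to consume the entire string.
Here the string isn't matched end-to-end, so the call returns None, and `bool(None)` is False.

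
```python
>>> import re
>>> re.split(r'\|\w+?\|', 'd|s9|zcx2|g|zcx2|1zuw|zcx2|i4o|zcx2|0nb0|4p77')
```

['d', 'zcx2', 'zcx2', 'zcx2', 'zcx2', '4p77']

`split` removes every match and returns the 6 fragments in between.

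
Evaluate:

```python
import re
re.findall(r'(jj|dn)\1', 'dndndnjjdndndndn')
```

['dn', 'dn', 'dn']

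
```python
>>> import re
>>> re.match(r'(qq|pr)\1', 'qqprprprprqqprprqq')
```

None

The backreference `\1` re-matches whatever the first group consumed, character for character.
With `match`, the pattern is implicitly anchored at the beginning.
Here the string doesn't start with a match, so the call returns None.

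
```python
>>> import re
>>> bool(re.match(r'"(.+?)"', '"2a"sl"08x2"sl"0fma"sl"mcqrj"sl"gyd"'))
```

True

With `match`, the pattern is implicitly anchored at the beginning.
The match spans [0:4] → '"2a"'.
Captured: group 1 = '2a'.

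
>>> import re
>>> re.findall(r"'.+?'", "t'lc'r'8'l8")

["'lc'", "'8'"]

Lazy quantifiers expand one character at a time until the remainder of the pattern can match.
Since nothing is captured, `findall` lists the 2 matched substrings directly.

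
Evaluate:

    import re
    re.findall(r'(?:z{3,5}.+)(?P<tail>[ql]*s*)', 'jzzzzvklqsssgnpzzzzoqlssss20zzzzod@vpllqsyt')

['']

The pattern matches 3 to 5 of the literal 'z', then one or more of any character (non-capturing group); then zero or more of one of [ql], then zero or more of a literal 's' (captured as 'tail').
Matches: at [1:43] match 'zzzzvklqsssgnpzzzzoqlssss20zzzzod@vpllqsyt', group 1 = ''.
With a single group, `findall` returns only what that group captured — 1 item.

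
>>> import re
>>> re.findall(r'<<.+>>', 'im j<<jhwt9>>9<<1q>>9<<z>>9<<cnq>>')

['<<jhwt9>>9<<1q>>9<<z>>9<<cnq>>']

Matches: at [4:34] → '<<jhwt9>>9<<1q>>9<<z>>9<<cnq>>'.
With no groups in the pattern, `findall` gives back each whole match — 1 here.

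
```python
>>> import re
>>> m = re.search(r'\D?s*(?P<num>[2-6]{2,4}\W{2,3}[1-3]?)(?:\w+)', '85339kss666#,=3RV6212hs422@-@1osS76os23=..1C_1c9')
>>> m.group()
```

'kss666#,=3RV6212hs422'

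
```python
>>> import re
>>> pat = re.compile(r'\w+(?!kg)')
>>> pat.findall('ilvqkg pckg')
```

['ilvqkg', 'pckg']

The negative lookahead/lookbehind blocks any match where the forbidden context is present.
Walking the string: at [0:6] → 'ilvqkg'; at [7:11] → 'pckg'.
No capturing groups, so `findall` returns the 2 full match strings.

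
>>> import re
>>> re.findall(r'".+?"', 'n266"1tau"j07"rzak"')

Walking the string: at [4:10] → '"1tau"'; at [13:19] → '"rzak"'.
No capturing groups, so `findall` returns the 2 full match strings.

['"1tau"', '"rzak"']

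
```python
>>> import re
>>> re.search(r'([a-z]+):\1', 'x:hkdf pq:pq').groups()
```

The match spans [7:12] → 'pq:pq'.
Captured: group 1 = 'pq'.

('pq',)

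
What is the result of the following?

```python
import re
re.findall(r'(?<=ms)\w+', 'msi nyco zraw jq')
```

['i']

Because the assertion is zero-width, the text it checks is not consumed and won't appear in the result.
Scanning left to right: at [2:3] → 'i'.
`findall` yields the raw match text (1 of them) because the pattern has no groups.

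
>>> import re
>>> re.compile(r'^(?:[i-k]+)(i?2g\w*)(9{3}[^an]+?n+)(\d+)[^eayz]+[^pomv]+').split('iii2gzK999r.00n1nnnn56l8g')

['', '2gzK', '999r.00n', '1', '']

The pattern matches anchored at the start of the string; then one or more of a character in [i-k] (non-capturing group); then optionally a literal 'i', then the literal '2g', then zero or more of a word character (captured); then exactly 3 of a literal '9', then one or more of any character except [an] (lazy), then one or more of a literal 'n' (captured); then one or more of a digit (captured); then one or more of any character except [eayz], then one or more of any character except [pomv].
Matches to split on: at [0:25] → 'iii2gzK999r.00n1nnnn56l8g'.
With a capturing group present, the delimiter's captured portion is kept in the result list.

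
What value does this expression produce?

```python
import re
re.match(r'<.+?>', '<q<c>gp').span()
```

With `match`, the pattern is implicitly anchored at the beginning.
The match spans [0:5] → '<q<c>'.

(0, 5)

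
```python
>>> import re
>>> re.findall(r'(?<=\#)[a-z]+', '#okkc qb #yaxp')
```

Lookahead/lookbehind check context without consuming it, so the matched span excludes the asserted characters.
Matches: at [1:5] → 'okkc'; at [10:14] → 'yaxp'.
No capturing groups, so `findall` returns the 2 full match strings.

['okkc', 'yaxp']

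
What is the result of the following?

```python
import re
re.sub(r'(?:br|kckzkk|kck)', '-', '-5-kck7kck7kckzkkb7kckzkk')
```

Alternation tries branches left to right and keeps the first one that lets the overall match succeed at that position.
Matches: at [3:6] → 'kck'; at [7:10] → 'kck'; at [11:17] → 'kckzkk'; at [19:25] → 'kckzkk'.
`sub` substitutes '-' at each match site.

'-5--7-7-b7-'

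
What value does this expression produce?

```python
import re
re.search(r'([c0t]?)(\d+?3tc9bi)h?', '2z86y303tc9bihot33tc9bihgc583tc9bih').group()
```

The pattern matches optionally one of [c0t] (captured); then one or more of a digit (lazy), then the literal '3tc', then the literal '9bi' (captured); then optionally a literal 'h'.
`re.search` scans for the first position where the pattern succeeds.
The match spans [5:14] → '303tc9bih'.
Captured: group 1 = '', group 2 = '303tc9bi'.

'303tc9bih'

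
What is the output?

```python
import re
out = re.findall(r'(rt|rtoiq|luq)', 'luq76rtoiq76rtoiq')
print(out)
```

['luq', 'rt', 'rt']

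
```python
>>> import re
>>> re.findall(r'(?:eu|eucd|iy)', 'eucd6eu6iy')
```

The regex engine tests alternatives in the order written; an earlier branch that matches wins even if a later one would match more.
Walking the string: at [0:2] → 'eu'; at [5:7] → 'eu'; at [8:10] → 'iy'.
`findall` yields the raw match text (3 of them) because the pattern has no groups.

['eu', 'eu', 'iy']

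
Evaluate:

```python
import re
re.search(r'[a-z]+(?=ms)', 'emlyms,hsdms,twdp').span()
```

(0, 4)

The positive lookaround only admits positions where the adjacent text matches; those characters stay outside the span.
`re.search` tries every starting position until one works.
The match spans [0:4] → 'emly'.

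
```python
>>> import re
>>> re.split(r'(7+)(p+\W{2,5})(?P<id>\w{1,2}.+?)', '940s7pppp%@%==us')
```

This matches one or more of a literal '7' (captured); then one or more of a literal 'p', then 2 to 5 of a non-word character (captured); then 1 to 2 of a word character, then one or more of any character (lazy) (captured as 'id').
Matches to split on: at [4:16] → '7pppp%@%==us'.
Because the pattern has a capturing group, `split` also inserts each captured text between the pieces.

['940s', '7', 'pppp%@%==', 'us', '']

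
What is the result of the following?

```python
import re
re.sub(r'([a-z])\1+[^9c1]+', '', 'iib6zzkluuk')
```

''

The backreference `\1` re-matches whatever the first group consumed, character for character.
Matches: at [0:11] → 'iib6zzkluuk'.
`sub` substitutes '' at each match site.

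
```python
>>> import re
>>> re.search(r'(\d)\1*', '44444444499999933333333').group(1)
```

'4'

`\1` is not a pattern — it's the concrete string captured by group 1, re-applied verbatim.
`re.search` tries every starting position until one works.
The match spans [0:9] → '444444444'.
Captured: group 1 = '4'.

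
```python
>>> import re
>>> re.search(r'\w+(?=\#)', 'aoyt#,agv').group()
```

'aoyt'

The positive lookaround only admits positions where the adjacent text matches; those characters stay outside the span.
The match spans [0:4] → 'aoyt'.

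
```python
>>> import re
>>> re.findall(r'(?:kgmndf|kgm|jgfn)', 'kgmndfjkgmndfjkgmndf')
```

['kgmndf', 'kgmndf', 'kgmndf']

Branches in `(...|...)` are attempted left-to-right; the first branch that allows the whole pattern to succeed is taken.
Walking the string: at [0:6] → 'kgmndf'; at [7:13] → 'kgmndf'; at [14:20] → 'kgmndf'.
`findall` yields the raw match text (3 of them) because the pattern has no groups.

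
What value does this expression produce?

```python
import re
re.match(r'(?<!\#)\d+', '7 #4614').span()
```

`match` is anchored at position 0; if the pattern doesn't fit there, it returns None.
The match spans [0:1] → '7'.

(0, 1)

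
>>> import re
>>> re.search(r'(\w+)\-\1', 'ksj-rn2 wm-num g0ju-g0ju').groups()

('g0ju',)

The match spans [15:24] → 'g0ju-g0ju'.
Captured: group 1 = 'g0ju'.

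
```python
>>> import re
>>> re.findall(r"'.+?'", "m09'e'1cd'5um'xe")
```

["'e'", "'5um'"]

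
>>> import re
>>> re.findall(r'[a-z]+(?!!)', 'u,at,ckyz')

['u', 'at', 'ckyz']

A negative assertion filters positions out without eating any characters.
Matches: at [0:1] → 'u'; at [2:4] → 'at'; at [5:9] → 'ckyz'.
Since nothing is captured, `findall` lists the 3 matched substrings directly.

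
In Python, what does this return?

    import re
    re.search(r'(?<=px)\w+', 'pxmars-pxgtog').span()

(2, 6)

Because the assertion is zero-width, the text it checks is not consumed and won't appear in the result.
The match spans [2:6] → 'mars'.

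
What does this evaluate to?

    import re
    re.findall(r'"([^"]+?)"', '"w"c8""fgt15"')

Scanning left to right: at [0:3] match '"w"', group 1 = 'w'; at [6:13] match '"fgt15"', group 1 = 'fgt15'.
`findall` collects group 1 from each match (2 total).

['w', 'fgt15']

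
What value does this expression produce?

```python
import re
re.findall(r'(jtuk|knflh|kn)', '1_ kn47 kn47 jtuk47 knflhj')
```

['kn', 'kn', 'jtuk', 'knflh']

Alternation tries branches left to right and keeps the first one that lets the overall match succeed at that position.
With a single group, `findall` returns only what that group captured — 4 items.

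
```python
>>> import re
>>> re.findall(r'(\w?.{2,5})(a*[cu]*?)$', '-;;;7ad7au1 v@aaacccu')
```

With 2 capturing groups, `findall` returns a 2-tuple per match.

[('au1 v@', 'aaacccu')]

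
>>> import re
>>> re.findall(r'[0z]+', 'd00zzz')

['00zzz']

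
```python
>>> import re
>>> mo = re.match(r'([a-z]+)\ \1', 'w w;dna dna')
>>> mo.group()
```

'w w'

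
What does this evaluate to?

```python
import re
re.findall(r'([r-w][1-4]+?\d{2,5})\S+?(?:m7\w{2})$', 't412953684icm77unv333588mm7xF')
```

['t412953']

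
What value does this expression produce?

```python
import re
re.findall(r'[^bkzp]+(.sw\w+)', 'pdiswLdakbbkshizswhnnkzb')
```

Pattern: one or more of any character except [bkzp]; then any character, then the literal 'sw', then one or more of a word character (captured).
Walking the string: at [1:24] match 'diswLdakbbkshizswhnnkzb', group 1 = 'iswLdakbbkshizswhnnkzb'.
With a single group, `findall` returns only what that group captured — 1 item.

['iswLdakbbkshizswhnnkzb']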